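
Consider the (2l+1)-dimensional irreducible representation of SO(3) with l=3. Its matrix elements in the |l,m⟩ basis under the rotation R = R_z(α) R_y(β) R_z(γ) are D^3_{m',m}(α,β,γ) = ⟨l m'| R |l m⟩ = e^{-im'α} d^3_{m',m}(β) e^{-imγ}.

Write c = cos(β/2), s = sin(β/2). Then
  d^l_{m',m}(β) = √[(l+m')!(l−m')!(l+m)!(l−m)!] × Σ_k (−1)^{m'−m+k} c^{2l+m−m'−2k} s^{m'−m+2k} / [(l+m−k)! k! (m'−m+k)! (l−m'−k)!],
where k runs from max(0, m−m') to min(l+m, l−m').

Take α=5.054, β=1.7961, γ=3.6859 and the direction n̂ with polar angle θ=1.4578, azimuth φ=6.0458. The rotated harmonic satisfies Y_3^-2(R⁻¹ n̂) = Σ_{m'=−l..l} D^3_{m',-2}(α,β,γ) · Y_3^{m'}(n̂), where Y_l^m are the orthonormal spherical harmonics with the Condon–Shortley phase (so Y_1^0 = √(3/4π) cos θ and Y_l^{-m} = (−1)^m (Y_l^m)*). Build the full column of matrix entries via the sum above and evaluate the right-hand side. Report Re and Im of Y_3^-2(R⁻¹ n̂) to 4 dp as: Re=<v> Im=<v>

Need the full column D^3_{m',-2} for m'=−3..3 at α=5.0540, β=1.7961, γ=3.6859.
cos(β/2)=0.623136, sin(β/2)=0.782113
d^3_{-3,-2}: single k=1 term ⇒ +0.179995;  D = -0.154137-0.092951i
d^3_{-2,-2}: k∈[0..1] ⇒ +0.058546 -0.461149 = -0.402603;  D = -0.080395+0.394494i
d^3_{-1,-2}: k∈[0..1] ⇒ -0.232373 +0.732130 = +0.499757;  D = +0.494828-0.070020i
d^3_{0,-2}: k∈[0..1] ⇒ +0.505164 -0.795803 = -0.290639;  D = -0.134773-0.257502i
d^3_{1,-2}: k∈[0..1] ⇒ -0.732130 +0.576675 = -0.155455;  D = +0.105623-0.114061i
d^3_{2,-2}: k∈[0..1] ⇒ +0.726465 -0.228885 = +0.497580;  D = -0.457250-0.196235i
d^3_{3,-2}: single k=0 term ⇒ -0.446691;  D = -0.028471+0.445782i
Y_3^{m'}(θ=1.4578,φ=6.0458) and Σ D·Y over m':
  (-0.1541-0.0930i)·(+0.3098+0.2675i)  (-0.0804+0.3945i)·(+0.1012+0.0520i)  (+0.4948-0.0700i)·(-0.2923-0.0707i)  (-0.1348-0.2575i)·(-0.1236+0.0000i)  (+0.1056-0.1141i)·(+0.2923-0.0707i)  (-0.4572-0.1962i)·(+0.1012-0.0520i)  (-0.0285+0.4458i)·(-0.3098+0.2675i)
Y_3^-2(R⁻¹ n̂) = -0.328546-0.199604i

Re=-0.3285 Im=-0.1996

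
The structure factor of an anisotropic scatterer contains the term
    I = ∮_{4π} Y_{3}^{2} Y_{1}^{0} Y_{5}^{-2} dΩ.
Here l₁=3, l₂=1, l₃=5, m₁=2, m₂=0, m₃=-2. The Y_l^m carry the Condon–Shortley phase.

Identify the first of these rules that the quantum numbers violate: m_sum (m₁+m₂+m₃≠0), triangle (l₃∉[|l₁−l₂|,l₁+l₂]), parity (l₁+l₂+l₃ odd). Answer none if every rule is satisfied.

m₁+m₂+m₃ = 2 + 0 − 2 = 0  ✓
triangle: need |l₁−l₂| ≤ l₃ ≤ l₁+l₂ = [2,4]; l₃=5 is outside  ✗
parity: l₁+l₂+l₃ = 9 is odd

triangle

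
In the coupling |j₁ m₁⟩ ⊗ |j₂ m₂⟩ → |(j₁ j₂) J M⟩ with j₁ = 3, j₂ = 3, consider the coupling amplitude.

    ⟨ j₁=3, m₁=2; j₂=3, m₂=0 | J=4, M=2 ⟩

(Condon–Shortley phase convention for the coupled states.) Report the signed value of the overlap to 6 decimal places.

√[9·2!4!4!/11! · 5!1!3!3!6!2!] = √(124416/77)
  +(−1)^0/∏(0,2,1,3,3,1)! = 1/72  (running 1/72)
  +(−1)^1/∏(1,1,0,2,4,2)! = -1/96  (running 1/288)
⟨..|..⟩ = √(124416/77)·(1/288) = +0.139573

+√(3/154) ≈ +0.139573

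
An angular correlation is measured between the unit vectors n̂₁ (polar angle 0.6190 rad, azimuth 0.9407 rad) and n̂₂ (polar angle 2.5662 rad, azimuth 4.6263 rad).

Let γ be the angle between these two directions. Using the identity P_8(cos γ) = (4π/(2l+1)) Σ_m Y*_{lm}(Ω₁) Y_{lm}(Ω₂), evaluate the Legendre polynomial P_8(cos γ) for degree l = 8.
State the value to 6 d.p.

-0.099770

Summing Y*_{l m}(θ₁,φ₁)·Y_{l m}(θ₂,φ₂) over m ∈ [−8, 8]; prefactor 4π/(2·8+1) = 0.739198:
  m=-8: (0.00214 + 0.00627j) × (0.00306 + 0.00252j) = -0.00001 + 0.00002j  (running Σ = -0.00001 + 0.00002j)
  m=-7: (0.03550 + 0.01105j) × (-0.01385 + 0.02013j) = -0.00071 + 0.00056j  (running Σ = -0.00072 + 0.00059j)
  m=-6: (0.10318 - 0.07666j) × (-0.08123 - 0.04614j) = -0.01192 + 0.00147j  (running Σ = -0.01264 + 0.00205j)
  m=-5: (-0.00269 - 0.30268j) × (0.10266 - 0.22359j) = -0.06795 - 0.03047j  (running Σ = -0.08059 - 0.02842j)
  m=-4: (-0.38520 - 0.27570j) × (0.41613 + 0.14924j) = -0.11914 - 0.17221j  (running Σ = -0.19974 - 0.20063j)
  m=-3: (-0.38445 + 0.12719j) × (-0.12129 + 0.45914j) = -0.01177 - 0.19194j  (running Σ = -0.21151 - 0.39257j)
  m=-2: (0.00973 - 0.03032j) × (-0.11748 - 0.02043j) = -0.00176 + 0.00336j  (running Σ = -0.21327 - 0.38921j)
  m=-1: (-0.24427 - 0.33496j) × (-0.03209 + 0.37185j) = 0.13239 - 0.08008j  (running Σ = -0.08088 - 0.46929j)
  m=0: (-0.10576 + 0.00000j) × (-0.25321 + 0.00000j) = 0.02678 + 0.00000j  (running Σ = -0.05410 - 0.46929j)
  m=1: (0.24427 - 0.33496j) × (0.03209 + 0.37185j) = 0.13239 + 0.08008j  (running Σ = 0.07830 - 0.38921j)
  m=2: (0.00973 + 0.03032j) × (-0.11748 + 0.02043j) = -0.00176 - 0.00336j  (running Σ = 0.07654 - 0.39257j)
  m=3: (0.38445 + 0.12719j) × (0.12129 + 0.45914j) = -0.01177 + 0.19194j  (running Σ = 0.06477 - 0.20063j)
  m=4: (-0.38520 + 0.27570j) × (0.41613 - 0.14924j) = -0.11914 + 0.17221j  (running Σ = -0.05438 - 0.02842j)
  m=5: (0.00269 - 0.30268j) × (-0.10266 - 0.22359j) = -0.06795 + 0.03047j  (running Σ = -0.12233 + 0.00205j)
  m=6: (0.10318 + 0.07666j) × (-0.08123 + 0.04614j) = -0.01192 - 0.00147j  (running Σ = -0.13425 + 0.00059j)
  m=7: (-0.03550 + 0.01105j) × (0.01385 + 0.02013j) = -0.00071 - 0.00056j  (running Σ = -0.13496 + 0.00002j)
  m=8: (0.00214 - 0.00627j) × (0.00306 - 0.00252j) = -0.00001 - 0.00002j  (running Σ = -0.13497 + 0.00000j)
Accumulated sum -0.13497 + 0.00000j; after 4π/(2l+1) scaling, -0.09977 + 0.00000j ⇒ P_8 = -0.099770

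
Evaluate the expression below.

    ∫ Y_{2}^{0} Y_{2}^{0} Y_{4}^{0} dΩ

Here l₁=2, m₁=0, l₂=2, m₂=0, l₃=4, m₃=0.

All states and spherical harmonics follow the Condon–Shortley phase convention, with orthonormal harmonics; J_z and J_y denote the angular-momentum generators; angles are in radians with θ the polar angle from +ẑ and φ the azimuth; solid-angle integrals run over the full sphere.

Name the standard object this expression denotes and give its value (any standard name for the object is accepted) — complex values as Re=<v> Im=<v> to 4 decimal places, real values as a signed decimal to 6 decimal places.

This is a Gaunt coefficient — the integral of a triple product of spherical harmonics over the sphere.
Rules hold: Σm=0, L=8 even, 0≤4≤4.
N = 5·5·9 = 225
Δ = 0!·4!·4!/9! = 1/630
Racah Σ t=0..0: t=0:+1/16 = 1/16
⇒ 3j(2 2 4; 0 0 0)² = 2/35, sgn +1
(m-triple is (0,0,0) — same symbol as above.)
4πI² = N·(3j₀)²·(3jₘ)² = 36/49
I = +1·√(0.734694/4π) = 0.24179554

Gaunt coefficient, +0.241796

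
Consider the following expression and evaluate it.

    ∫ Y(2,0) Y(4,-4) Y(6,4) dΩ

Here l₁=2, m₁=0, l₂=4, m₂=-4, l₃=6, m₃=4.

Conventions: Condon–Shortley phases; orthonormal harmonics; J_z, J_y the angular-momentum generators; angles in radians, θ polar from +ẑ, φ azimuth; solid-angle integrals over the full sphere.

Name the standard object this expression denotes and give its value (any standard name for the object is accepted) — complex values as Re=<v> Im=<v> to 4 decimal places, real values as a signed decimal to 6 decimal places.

Gaunt coefficient, +0.106690

This is a Gaunt coefficient — the integral of a triple product of spherical harmonics over the sphere.
Checks pass: Σm=0; 12 even; l₃=6∈[2,6].
(2·2+1)(2·4+1)(2·6+1) = 585
Δ: 0! 4! 8! / 13! → 1/6435
sum: t=0:+1/2304 = 1/2304
3j²(2 4 6; 0 0 0) = Δ·Π!·Σ² = 5/143  (sign +1)
sum: t=0:+1/161280 = 1/161280
3j²(2 4 6; 0 -4 4) = Δ·Π!·Σ² = 1/143  (sign +1)
combine: 4πI² = 585·5/143·1/143 = 225/1573
take √, sign +1: I = 0.10668957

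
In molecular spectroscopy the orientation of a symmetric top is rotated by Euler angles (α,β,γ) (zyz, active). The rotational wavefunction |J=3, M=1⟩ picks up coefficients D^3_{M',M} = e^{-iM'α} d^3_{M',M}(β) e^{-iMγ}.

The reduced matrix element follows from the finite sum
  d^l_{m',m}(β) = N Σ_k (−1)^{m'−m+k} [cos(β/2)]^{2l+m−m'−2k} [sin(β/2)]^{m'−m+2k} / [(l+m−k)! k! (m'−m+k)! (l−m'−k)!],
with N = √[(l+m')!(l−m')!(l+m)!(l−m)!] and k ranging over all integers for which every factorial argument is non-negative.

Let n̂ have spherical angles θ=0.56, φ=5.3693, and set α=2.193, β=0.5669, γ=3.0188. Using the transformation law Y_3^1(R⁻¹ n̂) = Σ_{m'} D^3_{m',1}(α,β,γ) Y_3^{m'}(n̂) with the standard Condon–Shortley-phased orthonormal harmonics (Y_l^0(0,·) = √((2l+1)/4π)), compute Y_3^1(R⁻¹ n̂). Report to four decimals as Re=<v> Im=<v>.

Re=0.0223 Im=0.0032

Need the full column D^3_{m',1} for m'=−3..3 at α=2.1930, β=0.5669, γ=3.0188.
cos(β/2)=0.960096, sin(β/2)=0.279670
d^3_{-3,1}: single k=4 term ⇒ +0.021840;  D = -0.019954-0.008878i
d^3_{-2,1}: k∈[3..4] ⇒ +0.122436 -0.005194 = +0.117242;  D = +0.023705+0.114820i
d^3_{-1,1}: k∈[2..4] ⇒ +0.398750 -0.045113 +0.000478 = +0.354116;  D = +0.240080-0.260307i
d^3_{0,1}: k∈[1..3] ⇒ +0.790333 -0.201183 +0.005690 = +0.594839;  D = -0.590361-0.072858i
d^3_{1,1}: k∈[0..2] ⇒ +0.783229 -0.531667 +0.033835 = +0.285397;  D = +0.136679+0.250540i
d^3_{2,1}: k∈[0..1] ⇒ -0.721472 +0.122436 = -0.599035;  D = -0.260118+0.539613i
d^3_{3,1}: single k=0 term ⇒ +0.257392;  D = -0.253549+0.044313i
Y_3^{m'}(θ=0.56,φ=5.3693) and Σ D·Y over m':
  (-0.0200-0.0089i)·(-0.0576+0.0243i)  (+0.0237+0.1148i)·(-0.0621+0.2363i)  (+0.2401-0.2603i)·(+0.2714+0.3520i)  (-0.5904-0.0729i)·(+0.1863+0.0000i)  (+0.1367+0.2505i)·(-0.2714+0.3520i)  (-0.2601+0.5396i)·(-0.0621-0.2363i)  (-0.2535+0.0443i)·(+0.0576+0.0243i)
Y_3^1(R⁻¹ n̂) = +0.022263+0.003210i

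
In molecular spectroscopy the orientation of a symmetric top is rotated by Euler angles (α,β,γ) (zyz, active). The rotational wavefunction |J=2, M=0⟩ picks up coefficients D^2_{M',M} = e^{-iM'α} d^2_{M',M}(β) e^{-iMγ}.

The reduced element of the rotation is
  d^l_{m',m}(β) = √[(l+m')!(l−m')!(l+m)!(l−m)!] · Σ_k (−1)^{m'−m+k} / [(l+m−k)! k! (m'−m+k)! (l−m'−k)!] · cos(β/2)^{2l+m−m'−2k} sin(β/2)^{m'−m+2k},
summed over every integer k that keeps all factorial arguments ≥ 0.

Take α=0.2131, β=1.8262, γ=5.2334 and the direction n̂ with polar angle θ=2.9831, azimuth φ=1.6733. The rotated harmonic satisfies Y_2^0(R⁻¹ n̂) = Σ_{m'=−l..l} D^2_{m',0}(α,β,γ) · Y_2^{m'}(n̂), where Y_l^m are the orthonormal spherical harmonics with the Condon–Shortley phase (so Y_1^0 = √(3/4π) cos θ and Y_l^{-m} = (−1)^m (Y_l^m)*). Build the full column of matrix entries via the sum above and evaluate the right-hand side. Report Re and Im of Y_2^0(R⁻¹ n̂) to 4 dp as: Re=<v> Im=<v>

Need the full column D^2_{m',0} for m'=−2..2 at α=0.2131, β=1.8262, γ=5.2334.
cos(β/2)=0.611295, sin(β/2)=0.791403
d^2_{-2,0}: single k=2 term ⇒ +0.573288;  D = +0.522003+0.237005i
d^2_{-1,0}: k∈[1..2] ⇒ +0.442819 -0.742197 = -0.299378;  D = -0.292606-0.063316i
d^2_{0,0}: k∈[0..2] ⇒ +0.139638 -0.936175 +0.392274 = -0.404263;  D = -0.404263+0.000000i
d^2_{1,0}: k∈[0..1] ⇒ -0.442819 +0.742197 = +0.299378;  D = +0.292606-0.063316i
d^2_{2,0}: single k=0 term ⇒ +0.573288;  D = +0.522003-0.237005i
Y_2^{m'}(θ=2.9831,φ=1.6733) and Σ D·Y over m':
  (+0.5220+0.2370i)·(-0.0094+0.0020i)  (-0.2926-0.0633i)·(+0.0123+0.1198i)  (-0.4043+0.0000i)·(+0.6072+0.0000i)  (+0.2926-0.0633i)·(-0.0123+0.1198i)  (+0.5220-0.2370i)·(-0.0094-0.0020i)
Y_2^0(R⁻¹ n̂) = -0.248281-0.000000i

Re=-0.2483 Im=0.0000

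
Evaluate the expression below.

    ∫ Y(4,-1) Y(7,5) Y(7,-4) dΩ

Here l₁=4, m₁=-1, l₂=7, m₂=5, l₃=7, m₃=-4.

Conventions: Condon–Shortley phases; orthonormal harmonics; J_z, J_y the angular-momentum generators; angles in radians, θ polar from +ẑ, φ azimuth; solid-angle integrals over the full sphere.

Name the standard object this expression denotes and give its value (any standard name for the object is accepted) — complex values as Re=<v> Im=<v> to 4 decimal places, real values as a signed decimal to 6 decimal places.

This is a Gaunt coefficient — the integral of a triple product of spherical harmonics over the sphere.
Rules hold: Σm=0, L=18 even, 3≤7≤11.
N = 9·15·15 = 2025
Δ = 4!·4!·10!/19! = 1/58198140
Racah Σ t=0..4: t=0:+1/17418240 t=1:−1/622080 t=2:+1/230400 t=3:−1/622080 t=4:+1/17418240 = 1/806400
⇒ 3j(4 7 7; 0 0 0)² = 2268/230945, sgn -1
Racah Σ t=2..4: t=2:+1/87091200 t=3:−1/8709120 t=4:+1/11612160 = -1/58060800
⇒ 3j(4 7 7; -1 5 -4)² = 99/117572, sgn +1
4πI² = N·(3j₀)²·(3jₘ)² = 295245/17631601
I = -1·√(0.0167452/4π) = -0.03650400

Gaunt coefficient, -0.036504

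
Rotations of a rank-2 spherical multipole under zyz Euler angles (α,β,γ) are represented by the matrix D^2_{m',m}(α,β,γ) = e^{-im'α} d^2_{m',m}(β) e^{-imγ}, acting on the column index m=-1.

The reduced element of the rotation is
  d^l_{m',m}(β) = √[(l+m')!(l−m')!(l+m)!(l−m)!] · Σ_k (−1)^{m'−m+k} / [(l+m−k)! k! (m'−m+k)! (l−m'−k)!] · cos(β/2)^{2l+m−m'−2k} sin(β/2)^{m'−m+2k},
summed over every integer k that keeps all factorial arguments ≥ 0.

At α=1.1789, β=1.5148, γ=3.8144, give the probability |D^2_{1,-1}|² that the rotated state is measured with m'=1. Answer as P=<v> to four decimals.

Split into d^2_{1,-1}(β=1.5148) × two z-phases.
With c≡cos(β/2)=0.726625 and s≡sin(β/2)=0.687035, N=[6·1·1·6]^{1/2}=6.000000
k: max(0,(-1)−(1))=0 … min(2+(-1),2−(1))=1
  k=0: (−1)^2·6.0000/(2)·0.7266^2·0.6870^2 = +0.747651
  k=1: (−1)^3·6.0000/(6)·0.7266^0·0.6870^4 = -0.222800
d^2_{1,-1}(1.5148) = +0.747651 -0.222800 = +0.524851
|D^2_{1,-1}|² = |d^2_{1,-1}(β)|² = (+0.524851)² = 0.275469 (the z-rotation phases have unit modulus)

P=0.2755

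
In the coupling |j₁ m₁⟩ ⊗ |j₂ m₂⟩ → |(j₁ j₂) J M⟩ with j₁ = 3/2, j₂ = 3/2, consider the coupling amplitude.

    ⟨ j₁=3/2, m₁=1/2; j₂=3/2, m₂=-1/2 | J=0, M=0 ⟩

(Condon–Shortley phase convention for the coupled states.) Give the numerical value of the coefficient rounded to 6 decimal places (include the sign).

-0.500000  (= −√(1/4))

j₁+j₂−J=3  J+j₁−j₂=0  J−j₁+j₂=0  j₁+j₂+J+1=4
(j₁±m₁, j₂±m₂, J±M) = (2,1,1,2,0,0)
P² = 1
sum k=1..1:
  [1] −1/2 = -1/2
S = -1/2
C² = P²·S² = 1/4 ; C = -0.500000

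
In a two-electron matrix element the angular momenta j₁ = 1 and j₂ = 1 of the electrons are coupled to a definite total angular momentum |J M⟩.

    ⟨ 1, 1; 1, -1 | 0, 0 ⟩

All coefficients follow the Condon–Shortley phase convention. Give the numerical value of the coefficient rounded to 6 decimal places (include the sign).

√[1·2!0!0!/3! · 2!0!0!2!0!0!] = √(4/3)
  +(−1)^0/∏(0,2,0,0,0,0)! = 1/2  (running 1/2)
⟨..|..⟩ = √(4/3)·(1/2) = +0.577350

+0.577350  (= +√(1/3))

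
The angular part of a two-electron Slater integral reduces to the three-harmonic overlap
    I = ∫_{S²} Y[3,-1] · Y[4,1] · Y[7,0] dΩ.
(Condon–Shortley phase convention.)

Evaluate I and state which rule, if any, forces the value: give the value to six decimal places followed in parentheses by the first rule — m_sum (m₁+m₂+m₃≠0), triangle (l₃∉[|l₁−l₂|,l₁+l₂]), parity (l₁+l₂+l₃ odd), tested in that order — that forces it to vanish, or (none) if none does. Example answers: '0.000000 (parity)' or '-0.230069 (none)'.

Checks pass: Σm=0; 14 even; l₃=7∈[1,7].
(2·3+1)(2·4+1)(2·7+1) = 945
Δ: 0! 6! 8! / 15! → 1/45045
sum: t=0:+1/20736 = 1/20736
3j²(3 4 7; 0 0 0) = Δ·Π!·Σ² = 35/1287  (sign -1)
sum: t=0:+1/34560 = 1/34560
3j²(3 4 7; -1 1 0) = Δ·Π!·Σ² = 7/429  (sign -1)
combine: 4πI² = 945·35/1287·7/429 = 8575/20449
take √, sign +1: I = 0.18267373
No selection rule forces the value: the integral is nonzero (none).

0.182674 (none)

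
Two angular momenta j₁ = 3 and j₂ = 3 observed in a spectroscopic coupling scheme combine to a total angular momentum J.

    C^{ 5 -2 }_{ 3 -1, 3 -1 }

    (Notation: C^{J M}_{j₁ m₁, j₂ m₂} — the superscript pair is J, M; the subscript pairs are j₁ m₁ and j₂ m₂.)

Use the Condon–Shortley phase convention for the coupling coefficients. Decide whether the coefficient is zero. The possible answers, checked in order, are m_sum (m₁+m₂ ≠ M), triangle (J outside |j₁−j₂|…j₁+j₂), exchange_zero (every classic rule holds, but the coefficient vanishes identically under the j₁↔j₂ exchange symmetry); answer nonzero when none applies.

exchange_zero

m-sum: m₁+m₂ = -1+(-1) = -2, M = -2  ✓
triangle: |j₁−j₂| = 0 ≤ J = 5 ≤ j₁+j₂ = 6  ✓
exchange: j₁=j₂ and m₁=m₂, and (−1)^(j₁+j₂−J) = (−1)^1 = −1 forces ⟨j₁m₁;j₂m₂|JM⟩ = −⟨j₂m₂;j₁m₁|JM⟩ = −⟨j₁m₁;j₂m₂|JM⟩ ⇒ the coefficient vanishes identically
Racah sum check: Σ_k collapses to 0 ⇒ CG = 0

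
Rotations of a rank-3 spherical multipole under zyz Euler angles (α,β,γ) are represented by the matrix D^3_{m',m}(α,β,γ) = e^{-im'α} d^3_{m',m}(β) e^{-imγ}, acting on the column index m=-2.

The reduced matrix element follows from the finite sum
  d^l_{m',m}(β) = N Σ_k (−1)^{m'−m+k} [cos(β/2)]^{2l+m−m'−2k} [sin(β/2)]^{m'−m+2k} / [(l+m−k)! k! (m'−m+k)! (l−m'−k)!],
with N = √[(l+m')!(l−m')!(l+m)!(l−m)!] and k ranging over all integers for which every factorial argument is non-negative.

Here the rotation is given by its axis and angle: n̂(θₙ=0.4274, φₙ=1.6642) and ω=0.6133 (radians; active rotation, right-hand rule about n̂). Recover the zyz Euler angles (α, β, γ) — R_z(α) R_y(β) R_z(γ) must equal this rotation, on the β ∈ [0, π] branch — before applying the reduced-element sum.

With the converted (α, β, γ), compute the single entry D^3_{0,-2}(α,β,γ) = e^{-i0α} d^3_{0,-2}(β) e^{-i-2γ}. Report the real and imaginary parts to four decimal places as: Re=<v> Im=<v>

Axis–angle → zyz. n̂ = (sinθₙcosφₙ, sinθₙsinφₙ, cosθₙ) = (-0.038660, +0.412699, +0.910047), ω = 0.6133.
R = I cosω + sinω [n̂]ₓ + (1−cosω) n̂n̂ᵀ gives
  R = [+0.818025, -0.526702, +0.231125; +0.520887, +0.848794, +0.090699; -0.243949, +0.046196, +0.968687]
β = atan2(√(R₁₃²+R₂₃²), R₃₃) = 0.250909; α = atan2(R₂₃, R₁₃) mod 2π = 0.373958; γ = atan2(R₃₂, −R₃₁) mod 2π = 0.187151
First d^3_{0,-2}(β=0.2509), then the phase factors e^{-i(0)α} and e^{-i(-2)γ}:
With c≡cos(β/2)=0.992141 and s≡sin(β/2)=0.125126, N=[6·6·1·120]^{1/2}=65.726707
Admissible k: 0..1 (factorial args all ≥0)
  k=0: (−1)^2·65.7267/(12)·0.9921^4·0.1251^2 = +0.083089
  k=1: (−1)^3·65.7267/(12)·0.9921^2·0.1251^4 = -0.001322
d^3_{0,-2}(0.2509) = +0.083089 -0.001322 = +0.081768
Attach z-rotation phases: D = e^{-i(0)(0.3740)}·(+0.081768)·e^{-i(-2)(0.1872)} = +0.076107+0.029896i

Re=0.0761 Im=0.0299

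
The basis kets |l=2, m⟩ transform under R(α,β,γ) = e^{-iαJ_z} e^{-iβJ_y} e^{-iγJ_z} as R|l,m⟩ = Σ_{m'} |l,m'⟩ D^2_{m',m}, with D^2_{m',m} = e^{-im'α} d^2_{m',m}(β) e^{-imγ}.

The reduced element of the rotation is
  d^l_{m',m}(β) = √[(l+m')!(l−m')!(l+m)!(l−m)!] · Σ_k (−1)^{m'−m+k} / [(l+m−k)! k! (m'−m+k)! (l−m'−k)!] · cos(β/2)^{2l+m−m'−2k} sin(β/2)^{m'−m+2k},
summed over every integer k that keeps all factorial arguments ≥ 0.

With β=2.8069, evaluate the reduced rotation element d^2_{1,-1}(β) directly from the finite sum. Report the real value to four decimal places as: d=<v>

d^2_{1,-1}(β=2.8069) via the finite sum:
c=cos(2.806900/2)=0.166566, s=sin(2.806900/2)=0.986030; N=√[6·1·1·6]=6.000000
Admissible k: 0..1 (factorial args all ≥0)
  k=0: (−1)^2·6.0000/(2)·0.1666^2·0.9860^2 = +0.080924
  k=1: (−1)^3·6.0000/(6)·0.1666^0·0.9860^4 = -0.945281
d^2_{1,-1}(2.8069) = +0.080924 -0.945281 = -0.864357

d=-0.8644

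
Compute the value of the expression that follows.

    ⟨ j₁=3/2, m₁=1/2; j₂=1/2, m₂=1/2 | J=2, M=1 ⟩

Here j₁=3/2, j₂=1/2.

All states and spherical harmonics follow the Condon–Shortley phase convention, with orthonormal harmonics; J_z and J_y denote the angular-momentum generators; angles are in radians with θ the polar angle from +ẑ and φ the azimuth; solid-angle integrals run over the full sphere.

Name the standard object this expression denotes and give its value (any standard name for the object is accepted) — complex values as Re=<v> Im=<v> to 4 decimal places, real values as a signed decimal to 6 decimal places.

This is a Clebsch–Gordan (vector-coupling) coefficient.
√[5·0!3!1!/5! · 2!1!1!0!3!1!] = √(3)
  +(−1)^0/∏(0,0,1,1,2,0)! = 1/2  (running 1/2)
⟨..|..⟩ = √(3)·(1/2) = +0.866025

Clebsch–Gordan coefficient, +√(3/4) ≈ +0.866025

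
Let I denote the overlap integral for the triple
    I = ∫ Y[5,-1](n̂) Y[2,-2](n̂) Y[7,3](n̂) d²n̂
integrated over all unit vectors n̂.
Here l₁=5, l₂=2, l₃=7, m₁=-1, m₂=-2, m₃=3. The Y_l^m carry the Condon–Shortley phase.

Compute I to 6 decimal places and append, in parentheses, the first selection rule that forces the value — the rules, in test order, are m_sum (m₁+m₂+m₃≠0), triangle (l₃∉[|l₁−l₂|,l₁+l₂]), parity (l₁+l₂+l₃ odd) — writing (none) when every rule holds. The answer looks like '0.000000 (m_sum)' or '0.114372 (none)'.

Checks pass: Σm=0; 14 even; l₃=7∈[3,7].
(2·5+1)(2·2+1)(2·7+1) = 825
Δ: 0! 10! 4! / 15! → 1/15015
sum: t=0:+1/57600 = 1/57600
3j²(5 2 7; 0 0 0) = Δ·Π!·Σ² = 21/715  (sign -1)
sum: t=0:+1/414720 = 1/414720
3j²(5 2 7; -1 -2 3) = Δ·Π!·Σ² = 2/143  (sign +1)
combine: 4πI² = 825·21/715·2/143 = 630/1859
take √, sign -1: I = -0.16421985
No selection rule forces the value: the integral is nonzero (none).

-0.164220 (none)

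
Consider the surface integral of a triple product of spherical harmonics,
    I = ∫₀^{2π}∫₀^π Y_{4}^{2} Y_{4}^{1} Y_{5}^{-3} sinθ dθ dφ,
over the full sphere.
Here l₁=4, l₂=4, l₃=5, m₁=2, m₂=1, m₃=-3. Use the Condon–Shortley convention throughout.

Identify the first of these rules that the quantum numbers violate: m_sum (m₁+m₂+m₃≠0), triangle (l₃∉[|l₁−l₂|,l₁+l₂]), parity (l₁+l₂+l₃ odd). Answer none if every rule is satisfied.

azimuthal sum: 2 + 1 − 3 = 0  ✓
0 ≤ 5 ≤ 8 (triangle on l)  ✓
L = 4 + 4 + 5 = 13 (odd)  ✗

parity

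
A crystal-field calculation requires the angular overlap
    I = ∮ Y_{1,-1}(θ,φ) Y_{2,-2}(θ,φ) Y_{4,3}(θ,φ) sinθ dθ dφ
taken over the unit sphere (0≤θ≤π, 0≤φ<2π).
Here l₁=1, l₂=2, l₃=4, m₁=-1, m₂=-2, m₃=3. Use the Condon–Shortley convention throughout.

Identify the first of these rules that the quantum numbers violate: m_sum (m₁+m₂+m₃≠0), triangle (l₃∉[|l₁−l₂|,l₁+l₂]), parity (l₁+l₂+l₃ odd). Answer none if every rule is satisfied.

azimuthal sum: -1 − 2 + 3 = 0  ✓
l₃ must lie in [1,3]; have l₃=4  ✗
L = 1 + 2 + 4 = 7 (odd)

triangle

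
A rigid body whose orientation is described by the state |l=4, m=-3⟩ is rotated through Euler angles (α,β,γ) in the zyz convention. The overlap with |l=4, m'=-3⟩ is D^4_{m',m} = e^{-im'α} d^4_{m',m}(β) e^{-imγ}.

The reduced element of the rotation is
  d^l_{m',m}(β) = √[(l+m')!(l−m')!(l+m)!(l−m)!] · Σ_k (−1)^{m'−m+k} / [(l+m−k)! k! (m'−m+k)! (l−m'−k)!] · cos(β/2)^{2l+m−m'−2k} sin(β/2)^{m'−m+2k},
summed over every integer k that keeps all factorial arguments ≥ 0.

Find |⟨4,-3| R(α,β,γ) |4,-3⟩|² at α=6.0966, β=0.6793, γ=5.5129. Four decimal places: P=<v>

P=0.0062

First d^4_{-3,-3}(β=0.6793), then the phase factors e^{-i(-3)α} and e^{-i(-3)γ}:
Half-angle: c=0.942871, s=0.333157. N=√(1·5040·1·5040)=5040.000000
k∈{0,1} keeps every argument non-negative
  k=0: (−1)^0·5040.0000/(5040)·0.9429^8·0.3332^0 = +0.624625
  k=1: (−1)^1·5040.0000/(720)·0.9429^6·0.3332^2 = -0.545897
d^4_{-3,-3}(0.6793) = +0.624625 -0.545897 = +0.078728
|D^4_{-3,-3}|² = |d^4_{-3,-3}(β)|² = (+0.078728)² = 0.006198 (the z-rotation phases have unit modulus)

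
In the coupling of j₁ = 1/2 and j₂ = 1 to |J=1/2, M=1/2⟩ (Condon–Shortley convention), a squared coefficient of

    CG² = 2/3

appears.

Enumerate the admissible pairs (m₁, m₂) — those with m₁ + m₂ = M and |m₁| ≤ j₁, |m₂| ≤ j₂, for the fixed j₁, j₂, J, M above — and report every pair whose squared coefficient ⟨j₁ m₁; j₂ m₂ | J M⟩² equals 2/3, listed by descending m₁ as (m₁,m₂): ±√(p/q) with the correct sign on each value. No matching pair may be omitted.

Admissible pairs with m₁+m₂ = M = 1/2: (-1/2,1), (1/2,0)
  (m₁,m₂)=(1/2,0): CG² = 1/3, CG = +√(1/3)
  (m₁,m₂)=(-1/2,1): CG² = 2/3, CG = −√(2/3)   ← matches the target
Pairs with CG² = 2/3: (-1/2,1): −√(2/3)

(-1/2,1): −√(2/3)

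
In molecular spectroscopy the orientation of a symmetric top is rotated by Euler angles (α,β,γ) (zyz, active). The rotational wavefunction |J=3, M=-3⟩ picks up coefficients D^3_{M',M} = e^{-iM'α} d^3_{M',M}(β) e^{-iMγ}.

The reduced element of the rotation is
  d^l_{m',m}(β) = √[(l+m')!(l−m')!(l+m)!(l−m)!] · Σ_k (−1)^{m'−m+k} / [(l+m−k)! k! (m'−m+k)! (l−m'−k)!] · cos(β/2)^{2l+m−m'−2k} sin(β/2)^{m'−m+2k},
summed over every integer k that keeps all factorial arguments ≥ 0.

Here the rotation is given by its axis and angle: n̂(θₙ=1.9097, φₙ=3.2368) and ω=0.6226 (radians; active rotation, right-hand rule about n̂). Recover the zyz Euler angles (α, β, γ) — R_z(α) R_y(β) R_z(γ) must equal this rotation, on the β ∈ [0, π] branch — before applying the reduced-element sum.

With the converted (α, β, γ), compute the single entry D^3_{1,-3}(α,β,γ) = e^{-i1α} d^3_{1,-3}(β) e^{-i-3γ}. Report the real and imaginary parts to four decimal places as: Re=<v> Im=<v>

Axis–angle → zyz. n̂ = (sinθₙcosφₙ, sinθₙsinφₙ, cosθₙ) = (-0.938849, -0.089656, -0.332453), ω = 0.6226.
R = I cosω + sinω [n̂]ₓ + (1−cosω) n̂n̂ᵀ gives
  R = [+0.977753, +0.209664, +0.006282; -0.178076, +0.813873, +0.553082; +0.110848, -0.541896, +0.833103]
β = atan2(√(R₁₃²+R₂₃²), R₃₃) = 0.586101; α = atan2(R₂₃, R₁₃) mod 2π = 1.559438; γ = atan2(R₃₂, −R₃₁) mod 2π = 4.510616
Split into d^3_{1,-3}(β=0.5861) × two z-phases.
With c≡cos(β/2)=0.957367 and s≡sin(β/2)=0.288874, N=[24·2·1·720]^{1/2}=185.903201
k∈{0} keeps every argument non-negative
  k=0: (−1)^4·185.9032/(48)·0.9574^2·0.2889^4 = +0.024719
d^3_{1,-3}(0.5861) = +0.024719
D = (+0.011358-0.999935i)·(+0.024719)·(+0.569024+0.822321i) = +0.020486-0.013834i

Re=0.0205 Im=-0.0138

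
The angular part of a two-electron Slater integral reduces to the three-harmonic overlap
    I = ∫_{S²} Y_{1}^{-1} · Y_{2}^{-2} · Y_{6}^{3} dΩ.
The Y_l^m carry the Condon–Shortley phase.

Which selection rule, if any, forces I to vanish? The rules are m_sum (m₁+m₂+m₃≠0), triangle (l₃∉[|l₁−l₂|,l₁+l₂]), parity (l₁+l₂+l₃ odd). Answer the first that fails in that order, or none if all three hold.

Σmᵢ = 0  ✓
l₃∈[|l₁−l₂|,l₁+l₂]=[1,3] required, l₃=6 fails  ✗
Σlᵢ = 9 ⇒ odd

triangle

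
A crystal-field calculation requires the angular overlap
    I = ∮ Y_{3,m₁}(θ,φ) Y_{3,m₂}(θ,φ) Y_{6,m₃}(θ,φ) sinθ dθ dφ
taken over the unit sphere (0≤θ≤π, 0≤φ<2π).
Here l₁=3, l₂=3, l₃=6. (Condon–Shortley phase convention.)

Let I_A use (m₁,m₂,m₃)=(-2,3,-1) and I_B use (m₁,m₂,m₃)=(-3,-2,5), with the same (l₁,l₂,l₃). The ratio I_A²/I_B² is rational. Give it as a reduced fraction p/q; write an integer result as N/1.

l's match ⇒ only the (l;m) 3-j factors differ between A and B.
A: triangle coeff Δ(3,3,6) = 1/12012; Σ_t [0,0]: t=0:+1/86400 = 1/86400; (3j)²=1/1716 [(3 3 6; -2 3 -1)], sign=-1
B: triangle coeff Δ(3,3,6) = 1/12012; Σ_t [0,0]: t=0:+1/86400 = 1/86400; (3j)²=1/26 [(3 3 6; -3 -2 5)], sign=-1
I_A²/I_B² = (1/1716)/(1/26) = 1/66

1/66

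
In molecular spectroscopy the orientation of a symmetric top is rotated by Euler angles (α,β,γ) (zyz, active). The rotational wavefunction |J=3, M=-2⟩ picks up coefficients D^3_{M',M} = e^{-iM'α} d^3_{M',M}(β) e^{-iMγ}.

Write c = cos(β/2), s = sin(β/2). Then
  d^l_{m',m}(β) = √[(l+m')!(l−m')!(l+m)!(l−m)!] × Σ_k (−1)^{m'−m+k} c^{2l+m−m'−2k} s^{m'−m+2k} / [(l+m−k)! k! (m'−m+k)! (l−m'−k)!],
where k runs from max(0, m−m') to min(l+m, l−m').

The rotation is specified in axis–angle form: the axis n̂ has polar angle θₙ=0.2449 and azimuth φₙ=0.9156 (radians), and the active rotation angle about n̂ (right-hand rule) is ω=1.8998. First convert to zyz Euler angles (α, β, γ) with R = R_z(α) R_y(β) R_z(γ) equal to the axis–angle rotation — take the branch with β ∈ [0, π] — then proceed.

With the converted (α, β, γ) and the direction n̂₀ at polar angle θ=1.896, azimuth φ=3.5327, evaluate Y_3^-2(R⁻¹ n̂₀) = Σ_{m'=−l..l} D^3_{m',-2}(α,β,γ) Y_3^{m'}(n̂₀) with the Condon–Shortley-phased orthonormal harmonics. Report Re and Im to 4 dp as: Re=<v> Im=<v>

Re=0.3702 Im=-0.0905

Axis–angle → zyz. n̂ = (sinθₙcosφₙ, sinθₙsinφₙ, cosθₙ) = (+0.147734, +0.192253, +0.970162), ω = 1.8998.
R = I cosω + sinω [n̂]ₓ + (1−cosω) n̂n̂ᵀ gives
  R = [-0.294223, -0.880548, +0.371576; +0.955706, -0.274197, +0.106969; +0.007693, +0.386590, +0.922220]
β = atan2(√(R₁₃²+R₂₃²), R₃₃) = 0.397014; α = atan2(R₂₃, R₁₃) mod 2π = 0.280301; γ = atan2(R₃₂, −R₃₁) mod 2π = 1.590694
Need the full column D^3_{m',-2} for m'=−3..3 at α=0.2803, β=0.3970, γ=1.5907.
cos(β/2)=0.980362, sin(β/2)=0.197206
d^3_{-3,-2}: single k=1 term ⇒ +0.437450;  D = -0.278486-0.337355i
d^3_{-2,-2}: k∈[0..1] ⇒ +0.887808 -0.179621 = +0.708187;  D = -0.584333-0.400105i
d^3_{-1,-2}: k∈[0..1] ⇒ -0.564745 +0.045704 = -0.519042;  D = +0.492677+0.163321i
d^3_{0,-2}: k∈[0..1] ⇒ +0.196765 -0.007962 = +0.188803;  D = -0.188653-0.007511i
d^3_{1,-2}: k∈[0..1] ⇒ -0.045704 +0.000925 = -0.044779;  D = +0.043490-0.010666i
d^3_{2,-2}: k∈[0..1] ⇒ +0.007268 -0.000059 = +0.007209;  D = -0.006254+0.003587i
d^3_{3,-2}: single k=0 term ⇒ -0.000716;  D = +0.000498-0.000514i
Y_3^{m'}(θ=1.896,φ=3.5327) and Σ D·Y over m':
  (-0.2785-0.3374i)·(-0.1374+0.3273i)  (-0.5843-0.4001i)·(-0.2080+0.2067i)  (+0.4927+0.1633i)·(+0.1386-0.0572i)  (-0.1887-0.0075i)·(+0.2968+0.0000i)  (+0.0435-0.0107i)·(-0.1386-0.0572i)  (-0.0063+0.0036i)·(-0.2080-0.2067i)  (+0.0005-0.0005i)·(+0.1374+0.3273i)
Y_3^-2(R⁻¹ n̂) = +0.370173-0.090460i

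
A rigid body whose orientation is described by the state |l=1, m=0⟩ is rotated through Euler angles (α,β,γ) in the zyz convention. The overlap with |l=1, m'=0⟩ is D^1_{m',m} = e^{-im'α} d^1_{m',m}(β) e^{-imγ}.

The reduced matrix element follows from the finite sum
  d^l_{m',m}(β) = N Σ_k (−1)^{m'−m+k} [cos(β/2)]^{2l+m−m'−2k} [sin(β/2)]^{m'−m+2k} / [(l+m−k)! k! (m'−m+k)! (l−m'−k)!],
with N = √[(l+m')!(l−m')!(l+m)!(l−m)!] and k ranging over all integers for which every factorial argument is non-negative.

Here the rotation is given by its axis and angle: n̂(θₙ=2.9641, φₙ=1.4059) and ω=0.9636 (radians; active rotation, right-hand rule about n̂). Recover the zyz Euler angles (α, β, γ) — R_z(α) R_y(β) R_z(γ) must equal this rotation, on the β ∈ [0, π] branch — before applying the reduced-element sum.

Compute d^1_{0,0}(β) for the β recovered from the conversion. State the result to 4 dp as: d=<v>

Axis–angle → zyz. n̂ = (sinθₙcosφₙ, sinθₙsinφₙ, cosθₙ) = (+0.028983, +0.174167, -0.984289), ω = 0.9636.
R = I cosω + sinω [n̂]ₓ + (1−cosω) n̂n̂ᵀ gives
  R = [+0.570928, +0.810516, +0.130784; -0.806181, +0.583594, -0.097420; -0.155286, -0.049816, +0.986613]
β = atan2(√(R₁₃²+R₂₃²), R₃₃) = 0.163812; α = atan2(R₂₃, R₁₃) mod 2π = 5.642962; γ = atan2(R₃₂, −R₃₁) mod 2π = 5.972755
d^1_{0,0}(β=0.1638) via the finite sum:
c=cos(0.163812/2)=0.996648, s=sin(0.163812/2)=0.081815; N=√[1·1·1·1]=1.000000
Admissible k: 0..1 (factorial args all ≥0)
  k=0: (−1)^0·1.0000/(1)·0.9966^2·0.0818^0 = +0.993306
  k=1: (−1)^1·1.0000/(1)·0.9966^0·0.0818^2 = -0.006694
d^1_{0,0}(0.1638) = +0.993306 -0.006694 = +0.986613

d=0.9866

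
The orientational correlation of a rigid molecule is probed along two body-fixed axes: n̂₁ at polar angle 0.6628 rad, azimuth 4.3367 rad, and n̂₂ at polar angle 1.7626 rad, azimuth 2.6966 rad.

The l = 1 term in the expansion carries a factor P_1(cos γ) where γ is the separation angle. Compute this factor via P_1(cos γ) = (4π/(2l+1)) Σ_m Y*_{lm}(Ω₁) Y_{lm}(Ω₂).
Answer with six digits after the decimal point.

-0.192097

Expand P_1 via completeness: Σ_{m} conj(Y_{1,m}) at Ω₁ times Y_{1,m} at Ω₂ —
  m=-1: (-0.07800 - 0.19776j) × (-0.30613 - 0.14599j) = -0.00499 + 0.07193j  (running Σ = -0.00499 + 0.07193j)
  m=0: (0.38515 + 0.00000j) × (-0.09314 + 0.00000j) = -0.03587 + 0.00000j  (running Σ = -0.04087 + 0.07193j)
  m=1: (0.07800 - 0.19776j) × (0.30613 - 0.14599j) = -0.00499 - 0.07193j  (running Σ = -0.04586 + 0.00000j)
Total Σ_m = -0.04586 + 0.00000j. Multiply by 4.188790: -0.19210 + 0.00000j. P_1(cos γ) = -0.192097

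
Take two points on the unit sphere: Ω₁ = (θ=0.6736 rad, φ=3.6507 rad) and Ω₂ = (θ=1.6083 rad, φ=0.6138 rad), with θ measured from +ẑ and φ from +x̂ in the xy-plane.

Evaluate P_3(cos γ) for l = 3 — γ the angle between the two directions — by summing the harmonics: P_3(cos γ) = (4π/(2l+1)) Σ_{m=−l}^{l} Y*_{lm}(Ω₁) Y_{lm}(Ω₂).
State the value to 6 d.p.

Addition theorem: P_3(cos γ) = (4π/7) Σ_m Y*_{lm}(Ω₁) Y_{lm}(Ω₂), m = −3…3:
  term(m=-3) = -0.04010 + 0.01303j   from Y*(Ω₁)=-0.00440 - 0.10118j, Y(Ω₂)=-0.11129 - 0.40119j
  term(m=-2) = -0.01163 + 0.00247j   from Y*(Ω₁)=0.16315 + 0.26456j, Y(Ω₂)=-0.01288 + 0.03603j
  term(m=-1) = 0.13209 - 0.01388j   from Y*(Ω₁)=-0.36163 - 0.20186j, Y(Ω₂)=-0.26215 + 0.18471j
  term(m=+0) = 0.00066 + 0.00000j   from Y*(Ω₁)=0.01585 + 0.00000j, Y(Ω₂)=0.04188 + 0.00000j
  term(m=+1) = 0.13209 + 0.01388j   from Y*(Ω₁)=0.36163 - 0.20186j, Y(Ω₂)=0.26215 + 0.18471j
  term(m=+2) = -0.01163 - 0.00247j   from Y*(Ω₁)=0.16315 - 0.26456j, Y(Ω₂)=-0.01288 - 0.03603j
  term(m=+3) = -0.04010 - 0.01303j   from Y*(Ω₁)=0.00440 - 0.10118j, Y(Ω₂)=0.11129 - 0.40119j
Σ over m = 0.16136 + 0.00000j; ×(4π/7) → 0.28967 + 0.00000j. Real part: 0.289674

0.289674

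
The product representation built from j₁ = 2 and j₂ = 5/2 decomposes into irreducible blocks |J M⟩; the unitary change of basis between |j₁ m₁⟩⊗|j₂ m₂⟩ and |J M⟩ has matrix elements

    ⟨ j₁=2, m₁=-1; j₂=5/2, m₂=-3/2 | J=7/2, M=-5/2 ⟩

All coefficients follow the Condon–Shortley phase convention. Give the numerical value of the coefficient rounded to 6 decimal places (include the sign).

+0.125988  (= +√(1/63))

triangle: 1!·3!·4!/9! = 144/362880
(j±m)!: 1!·3!·1!·4!·1!·6! = 103680
prefactor² = (2J+1)·Δ·N² = 2304/7
  k=0: +1/(0!·1!·3!·1!·0!·3!) = 1/36
  k=1: −1/(1!·0!·2!·0!·1!·4!) = -1/48
Σ = 1/144  ⇒  CG² = 2304/7·(1/144)² = 1/63
CG = +√(1/63) = +0.125988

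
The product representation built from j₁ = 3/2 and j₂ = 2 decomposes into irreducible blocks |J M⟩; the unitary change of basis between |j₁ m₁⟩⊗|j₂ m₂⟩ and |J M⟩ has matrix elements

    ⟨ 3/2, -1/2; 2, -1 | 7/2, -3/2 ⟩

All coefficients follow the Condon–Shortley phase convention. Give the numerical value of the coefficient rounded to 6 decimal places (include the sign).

+√(4/7) ≈ +0.755929

√[8·0!3!4!/8! · 1!2!1!3!2!5!] = √(576/7)
  +(−1)^0/∏(0,0,2,1,1,3)! = 1/12  (running 1/12)
⟨..|..⟩ = √(576/7)·(1/12) = +0.755929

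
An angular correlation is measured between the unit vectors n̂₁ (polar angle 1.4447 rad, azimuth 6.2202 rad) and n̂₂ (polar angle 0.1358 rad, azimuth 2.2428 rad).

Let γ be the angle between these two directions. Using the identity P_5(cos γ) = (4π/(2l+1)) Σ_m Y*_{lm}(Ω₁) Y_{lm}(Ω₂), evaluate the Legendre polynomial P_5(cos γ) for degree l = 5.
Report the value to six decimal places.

Term-by-term m-sum for l=5 (normalisation 4π/11 = 1.142397):
  m=-5: Y*=+0.424063-0.138146i  Y=+0.000005+0.000021i  product +0.000005+0.000008i
  m=-4: Y*=+0.173146-0.044570i  Y=-0.000439-0.000214i  product -0.000086-0.000017i
  m=-3: Y*=-0.284533+0.054413i  Y=+0.006070-0.002896i  product -0.001570+0.001154i
  m=-2: Y*=-0.198231+0.025104i  Y=-0.013460+0.058328i  product +0.001204-0.011900i
  m=-1: Y*=+0.248558-0.015676i  Y=-0.202292-0.254289i  product -0.054268-0.060034i
  m=+0: Y*=+0.204567-0.000000i  Y=+0.810509+0.000000i  product +0.165804+0.000000i
  m=+1: Y*=-0.248558-0.015676i  Y=+0.202292-0.254289i  product -0.054268+0.060034i
  m=+2: Y*=-0.198231-0.025104i  Y=-0.013460-0.058328i  product +0.001204+0.011900i
  m=+3: Y*=+0.284533+0.054413i  Y=-0.006070-0.002896i  product -0.001570-0.001154i
  m=+4: Y*=+0.173146+0.044570i  Y=-0.000439+0.000214i  product -0.000086+0.000017i
  m=+5: Y*=-0.424063-0.138146i  Y=-0.000005+0.000021i  product +0.000005-0.000008i
Accumulated sum +0.056375-0.000000i; after 4π/(2l+1) scaling, +0.064403-0.000000i ⇒ P_5 = 0.064403

0.064403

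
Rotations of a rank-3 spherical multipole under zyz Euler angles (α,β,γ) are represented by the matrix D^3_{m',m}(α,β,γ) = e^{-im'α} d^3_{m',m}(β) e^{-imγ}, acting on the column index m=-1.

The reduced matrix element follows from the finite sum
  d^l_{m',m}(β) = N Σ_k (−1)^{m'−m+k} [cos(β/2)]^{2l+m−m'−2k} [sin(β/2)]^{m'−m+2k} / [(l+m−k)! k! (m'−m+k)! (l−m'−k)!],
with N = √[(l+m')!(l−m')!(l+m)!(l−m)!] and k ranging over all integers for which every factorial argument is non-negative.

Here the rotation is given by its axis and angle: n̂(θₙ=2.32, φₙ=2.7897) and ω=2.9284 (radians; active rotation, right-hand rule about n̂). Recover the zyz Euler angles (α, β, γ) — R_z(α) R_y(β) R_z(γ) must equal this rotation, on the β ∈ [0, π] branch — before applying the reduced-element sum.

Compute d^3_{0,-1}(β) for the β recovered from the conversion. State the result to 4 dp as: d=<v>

d=0.4244

Axis–angle → zyz. n̂ = (sinθₙcosφₙ, sinθₙsinφₙ, cosθₙ) = (-0.687362, +0.252382, -0.681056), ω = 2.9284.
R = I cosω + sinω [n̂]ₓ + (1−cosω) n̂n̂ᵀ gives
  R = [-0.043124, -0.198929, +0.979065; -0.487127, -0.851409, -0.194448; +0.872266, -0.485314, -0.060187]
β = atan2(√(R₁₃²+R₂₃²), R₃₃) = 1.631020; α = atan2(R₂₃, R₁₃) mod 2π = 6.087131; γ = atan2(R₃₂, −R₃₁) mod 2π = 3.649323
d^3_{0,-1}(β=1.6310) via the finite sum:
Half-angle: c=0.685497, s=0.728075. N=√(6·6·2·24)=41.569219
k∈{0,1,2} keeps every argument non-negative
  k=0: (−1)^1·41.5692/(12)·0.6855^5·0.7281^1 = -0.381764
  k=1: (−1)^2·41.5692/(4)·0.6855^3·0.7281^3 = +1.291986
  k=2: (−1)^3·41.5692/(12)·0.6855^1·0.7281^5 = -0.485823
d^3_{0,-1}(1.6310) = -0.381764 +1.291986 -0.485823 = +0.424399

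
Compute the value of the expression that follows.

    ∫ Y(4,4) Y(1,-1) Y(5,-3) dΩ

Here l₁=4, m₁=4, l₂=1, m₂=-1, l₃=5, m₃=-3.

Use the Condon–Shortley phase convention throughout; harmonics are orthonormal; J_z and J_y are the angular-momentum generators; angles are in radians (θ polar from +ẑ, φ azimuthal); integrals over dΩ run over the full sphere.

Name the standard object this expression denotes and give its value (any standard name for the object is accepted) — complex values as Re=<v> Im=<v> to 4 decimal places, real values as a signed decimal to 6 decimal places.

Gaunt coefficient, -0.049106

This is a Gaunt coefficient — the integral of a triple product of spherical harmonics over the sphere.
Rules hold: Σm=0, L=10 even, 3≤5≤5.
N = 9·3·11 = 297
Δ = 0!·8!·2!/11! = 1/495
Racah Σ t=0..0: t=0:+1/576 = 1/576
⇒ 3j(4 1 5; 0 0 0)² = 5/99, sgn -1
Racah Σ t=0..0: t=0:+1/80640 = 1/80640
⇒ 3j(4 1 5; 4 -1 -3)² = 1/495, sgn +1
4πI² = N·(3j₀)²·(3jₘ)² = 1/33
I = -1·√(0.030303/4π) = -0.04910640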